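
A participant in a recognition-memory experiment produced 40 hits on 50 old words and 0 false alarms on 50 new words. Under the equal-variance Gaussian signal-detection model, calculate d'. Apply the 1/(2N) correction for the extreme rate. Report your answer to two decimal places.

d' = 3.17

The false-alarm rate is 0/50 = 0, so apply the 1/(2N) correction: FA → 1/(2·50) = 0.01000.
z(H) = z(0.80000) = 0.842
z(FA) = z(0.01000) = -2.326
d' = 0.842 − (-2.326) = 3.168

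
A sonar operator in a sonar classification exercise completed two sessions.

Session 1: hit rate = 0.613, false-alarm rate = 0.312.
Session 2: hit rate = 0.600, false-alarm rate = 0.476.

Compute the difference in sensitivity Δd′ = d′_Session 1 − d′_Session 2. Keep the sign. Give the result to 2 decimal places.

Session 1: z(0.613) = 0.287, z(0.312) = -0.490, d' = 0.777
Session 2: z(0.600) = 0.253, z(0.476) = -0.060, d' = 0.313
Δd' = d'_Session 1 − d'_Session 2 = 0.777 − 0.313 = 0.464
Session 1 has the higher sensitivity.

Δd′ = 0.46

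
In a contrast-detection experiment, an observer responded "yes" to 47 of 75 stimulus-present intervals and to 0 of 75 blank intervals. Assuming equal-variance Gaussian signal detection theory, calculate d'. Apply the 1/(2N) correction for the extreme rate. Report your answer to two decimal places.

The false-alarm rate is 0/75 = 0, so apply the 1/(2N) correction: FA → 1/(2·75) = 0.00667.
z(H) = z(0.62667) = 0.323
z(FA) = z(0.00667) = -2.475
d' = 0.323 − (-2.475) = 2.798

d' = 2.80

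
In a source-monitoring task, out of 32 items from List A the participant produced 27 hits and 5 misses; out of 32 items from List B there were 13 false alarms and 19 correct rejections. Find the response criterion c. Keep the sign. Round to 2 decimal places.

c = -0.39

H = 27/32 = 0.8438
FA = 13/32 = 0.4062
z(H) = z(0.8438) = 1.010
z(FA) = z(0.4062) = -0.237
c = −½·[z(H) + z(FA)] = −0.5 × (1.010 + (-0.237)) = -0.3865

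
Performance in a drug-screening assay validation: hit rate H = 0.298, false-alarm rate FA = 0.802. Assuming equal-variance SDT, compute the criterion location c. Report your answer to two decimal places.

c = -0.16

z(H) = z(0.298) = -0.530
z(FA) = z(0.802) = 0.849
c = −½·[z(H) + z(FA)] = −0.5 × (-0.530 + 0.849) = -0.1595
c < 0: the assay has a liberal response bias.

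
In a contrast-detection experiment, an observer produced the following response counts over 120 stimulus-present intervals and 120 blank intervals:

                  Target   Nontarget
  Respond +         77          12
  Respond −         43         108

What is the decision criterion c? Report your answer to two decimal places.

c = 0.46

H = 77/120 = 0.6417
FA = 12/120 = 0.1000
z(0.6417) = 0.3630, z(0.1000) = -1.2816
c = −½·[z(H) + z(FA)] = −0.5 × (0.3630 + (-1.2816)) = 0.4593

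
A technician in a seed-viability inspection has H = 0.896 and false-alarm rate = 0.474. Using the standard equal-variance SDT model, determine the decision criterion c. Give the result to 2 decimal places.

c = -0.60

z(H) = z(0.896) = 1.2591
z(FA) = z(0.474) = -0.0652
c = −½·[z(H) + z(FA)] = −0.5 × (1.2591 + (-0.0652)) = -0.59695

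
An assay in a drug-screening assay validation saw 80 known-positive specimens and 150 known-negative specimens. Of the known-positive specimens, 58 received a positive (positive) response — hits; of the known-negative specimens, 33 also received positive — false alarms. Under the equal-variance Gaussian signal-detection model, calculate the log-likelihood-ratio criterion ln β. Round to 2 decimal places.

ln β = 0.12

H = 58/80 = 0.7250
FA = 33/150 = 0.2200
Φ⁻¹(H) = 0.598
Φ⁻¹(FA) = -0.772
ln β = −½·[z(H)² − z(FA)²] = −0.5 × (0.358 − 0.596) = 0.119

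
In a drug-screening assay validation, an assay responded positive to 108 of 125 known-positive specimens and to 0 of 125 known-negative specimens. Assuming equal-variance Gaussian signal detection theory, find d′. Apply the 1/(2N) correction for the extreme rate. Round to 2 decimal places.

The false-alarm rate is 0/125 = 0, so apply the 1/(2N) correction: FA → 1/(2·125) = 0.00400.
z(H) = z(0.86400) = 1.098
z(FA) = z(0.00400) = -2.652
d' = 1.098 − (-2.652) = 3.750

d′ = 3.75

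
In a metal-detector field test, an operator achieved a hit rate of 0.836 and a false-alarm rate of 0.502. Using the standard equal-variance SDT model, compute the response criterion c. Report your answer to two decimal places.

Φ⁻¹(H) = 0.9782
Φ⁻¹(FA) = 0.0050
c = −½·[z(H) + z(FA)] = −0.5 × (0.9782 + 0.0050) = -0.4916

c = -0.49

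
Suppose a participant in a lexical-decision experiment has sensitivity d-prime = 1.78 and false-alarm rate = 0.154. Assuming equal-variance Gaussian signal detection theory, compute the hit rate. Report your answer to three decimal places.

z(false-alarm rate) = z(0.154) = -1.0194
z(H) = z(FA) + d' = -1.0194 + 1.78 = 0.7606
hit rate = Φ(0.7606) = 0.7766

hit rate = 0.777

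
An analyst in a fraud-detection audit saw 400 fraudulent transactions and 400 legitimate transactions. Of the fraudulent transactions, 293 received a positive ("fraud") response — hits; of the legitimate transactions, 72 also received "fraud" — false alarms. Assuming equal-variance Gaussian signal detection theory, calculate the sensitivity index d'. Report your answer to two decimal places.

H = 293/400 = 0.7325
FA = 72/400 = 0.1800
Φ⁻¹(H) = Φ⁻¹(0.7325) = 0.620
Φ⁻¹(FA) = Φ⁻¹(0.1800) = -0.915
d' = z(H) − z(FA) = 0.620 − (-0.915) = 1.535

d' = 1.54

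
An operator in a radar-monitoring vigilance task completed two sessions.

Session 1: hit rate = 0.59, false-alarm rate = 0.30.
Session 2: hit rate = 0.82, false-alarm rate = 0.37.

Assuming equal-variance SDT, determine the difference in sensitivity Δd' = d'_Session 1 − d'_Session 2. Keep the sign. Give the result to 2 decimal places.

Δd' = -0.50

Session 1: z(0.59) = 0.228, z(0.30) = -0.524, d' = 0.752
Session 2: z(0.82) = 0.915, z(0.37) = -0.332, d' = 1.247
Δd' = d'_Session 1 − d'_Session 2 = 0.752 − 1.247 = -0.495
Session 2 has the higher sensitivity.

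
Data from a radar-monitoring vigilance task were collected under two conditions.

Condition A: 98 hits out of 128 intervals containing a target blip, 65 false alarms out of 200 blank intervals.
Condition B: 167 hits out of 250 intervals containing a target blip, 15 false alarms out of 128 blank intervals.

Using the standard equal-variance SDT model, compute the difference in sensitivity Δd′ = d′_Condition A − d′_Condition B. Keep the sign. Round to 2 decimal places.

Δd′ = -0.45

Condition A: z(0.7656) = 0.724, z(0.3250) = -0.454, d' = 1.178
Condition B: z(0.6680) = 0.434, z(0.1172) = -1.189, d' = 1.623
Δd' = d'_Condition A − d'_Condition B = 1.178 − 1.623 = -0.445
Condition B has the higher sensitivity.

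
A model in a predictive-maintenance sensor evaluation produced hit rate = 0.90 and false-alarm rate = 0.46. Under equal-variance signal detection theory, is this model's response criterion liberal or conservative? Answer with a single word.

liberal

z(H) = 1.282, z(FA) = -0.100
c = −½·(z(H) + z(FA)) = -0.591
c < 0 → liberal criterion (biased toward responding “yes”).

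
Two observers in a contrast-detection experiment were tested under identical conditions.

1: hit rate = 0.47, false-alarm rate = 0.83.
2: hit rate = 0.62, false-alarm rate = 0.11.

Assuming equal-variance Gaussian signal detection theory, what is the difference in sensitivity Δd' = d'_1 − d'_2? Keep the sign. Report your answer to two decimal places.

Δd' = -2.56

1: z(0.47) = -0.075, z(0.83) = 0.954, d' = -1.029
2: z(0.62) = 0.305, z(0.11) = -1.227, d' = 1.532
Δd' = d'_1 − d'_2 = -1.029 − 1.532 = -2.561
2 has the higher sensitivity.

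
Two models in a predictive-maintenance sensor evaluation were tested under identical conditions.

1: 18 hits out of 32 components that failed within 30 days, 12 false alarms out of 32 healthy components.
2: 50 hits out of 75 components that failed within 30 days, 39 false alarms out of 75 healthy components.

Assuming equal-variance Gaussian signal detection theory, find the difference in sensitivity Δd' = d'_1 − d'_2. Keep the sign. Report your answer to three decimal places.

1: z(0.5625) = 0.1573, z(0.3750) = -0.3186, d' = 0.4759
2: z(0.6667) = 0.4308, z(0.5200) = 0.0502, d' = 0.3806
Δd' = d'_1 − d'_2 = 0.4759 − 0.3806 = 0.0953
1 has the higher sensitivity.

Δd' = 0.095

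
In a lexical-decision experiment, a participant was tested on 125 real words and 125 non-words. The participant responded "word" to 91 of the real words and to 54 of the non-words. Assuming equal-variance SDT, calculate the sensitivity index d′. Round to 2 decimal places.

H = 91/125 = 0.7280
FA = 54/125 = 0.4320
Φ⁻¹(H) = 0.6068
Φ⁻¹(FA) = -0.1713
d' = z(H) − z(FA) = 0.6068 − (-0.1713) = 0.7781

d′ = 0.78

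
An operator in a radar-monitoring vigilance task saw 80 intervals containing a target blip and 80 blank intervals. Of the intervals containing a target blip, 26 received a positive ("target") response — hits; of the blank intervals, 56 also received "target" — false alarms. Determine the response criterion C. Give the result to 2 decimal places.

H = 26/80 = 0.3250
FA = 56/80 = 0.7000
Φ⁻¹(0.3250) = -0.454, Φ⁻¹(0.7000) = 0.524
c = −½·[z(H) + z(FA)] = −0.5 × (-0.454 + 0.524) = -0.035
c < 0: the operator has a liberal response bias.

C = -0.04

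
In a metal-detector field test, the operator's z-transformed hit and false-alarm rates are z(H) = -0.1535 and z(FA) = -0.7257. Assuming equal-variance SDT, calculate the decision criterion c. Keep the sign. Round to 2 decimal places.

c = 0.44

c = −½·[z(H) + z(FA)] = −½·(-0.1535 + (-0.7257)) = 0.4396
c > 0: the operator has a conservative response bias.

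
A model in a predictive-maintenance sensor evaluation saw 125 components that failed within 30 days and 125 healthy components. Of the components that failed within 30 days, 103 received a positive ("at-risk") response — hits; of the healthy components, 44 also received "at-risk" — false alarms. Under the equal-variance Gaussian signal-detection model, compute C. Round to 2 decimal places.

C = -0.28

H = 103/125 = 0.8240
FA = 44/125 = 0.3520
Φ⁻¹(0.8240) = 0.931, Φ⁻¹(0.3520) = -0.380
c = −½·[z(H) + z(FA)] = −0.5 × (0.931 + (-0.380)) = -0.2755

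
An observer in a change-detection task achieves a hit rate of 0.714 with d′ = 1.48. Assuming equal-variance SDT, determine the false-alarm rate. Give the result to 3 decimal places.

false-alarm rate = 0.180

z(hit rate) = z(0.714) = 0.5651
z(FA) = z(H) − d' = 0.5651 − 1.48 = -0.9149
false-alarm rate = Φ(-0.9149) = 0.1801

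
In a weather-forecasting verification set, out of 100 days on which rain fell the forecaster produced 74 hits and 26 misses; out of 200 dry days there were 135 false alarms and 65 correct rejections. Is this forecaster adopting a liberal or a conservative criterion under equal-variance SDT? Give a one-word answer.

z(H) = 0.643, z(FA) = 0.454
c = −½·(z(H) + z(FA)) = -0.5485
c < 0 → liberal criterion (biased toward responding “yes”).

liberal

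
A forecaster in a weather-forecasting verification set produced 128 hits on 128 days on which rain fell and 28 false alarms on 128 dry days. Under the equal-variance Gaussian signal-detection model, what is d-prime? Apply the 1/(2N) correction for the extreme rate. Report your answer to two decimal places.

d-prime = 3.44

The hit rate is 128/128 = 1, so apply the 1/(2N) correction: H → 1 − 1/(2·128) = 0.99609.
z(H) = z(0.99609) = 2.660
z(FA) = z(0.21875) = -0.776
d' = 2.660 − (-0.776) = 3.436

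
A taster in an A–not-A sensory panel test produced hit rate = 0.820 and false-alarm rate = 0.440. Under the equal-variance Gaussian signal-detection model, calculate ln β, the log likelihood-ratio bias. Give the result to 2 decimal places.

ln β = -0.41

z(H) = z(0.820) = 0.915
z(FA) = z(0.440) = -0.151
ln β = −½·[z(H)² − z(FA)²] = −0.5 × (0.837 − 0.023) = -0.407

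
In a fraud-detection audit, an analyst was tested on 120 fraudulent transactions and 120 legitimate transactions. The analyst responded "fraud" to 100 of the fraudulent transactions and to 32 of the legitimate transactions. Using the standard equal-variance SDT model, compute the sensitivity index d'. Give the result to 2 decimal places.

H = 100/120 = 0.8333
FA = 32/120 = 0.2667
z(H) = z(0.8333) = 0.967
z(FA) = z(0.2667) = -0.623
d' = z(H) − z(FA) = 0.967 − (-0.623) = 1.590

d' = 1.59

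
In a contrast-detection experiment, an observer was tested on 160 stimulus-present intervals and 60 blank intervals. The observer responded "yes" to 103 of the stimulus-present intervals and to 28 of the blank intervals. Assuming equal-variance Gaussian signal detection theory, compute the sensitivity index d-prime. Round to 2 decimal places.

H = 103/160 = 0.6438
FA = 28/60 = 0.4667
z(H) = z(0.6438) = 0.3686
z(FA) = z(0.4667) = -0.0836
d' = z(H) − z(FA) = 0.3686 − (-0.0836) = 0.4522

d-prime = 0.45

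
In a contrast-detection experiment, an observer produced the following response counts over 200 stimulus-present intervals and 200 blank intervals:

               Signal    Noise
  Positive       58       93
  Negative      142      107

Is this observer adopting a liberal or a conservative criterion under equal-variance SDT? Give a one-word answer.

z(H) = -0.553, z(FA) = -0.088
c = −½·(z(H) + z(FA)) = 0.3205
c > 0 → conservative criterion (biased toward responding “no”).

conservative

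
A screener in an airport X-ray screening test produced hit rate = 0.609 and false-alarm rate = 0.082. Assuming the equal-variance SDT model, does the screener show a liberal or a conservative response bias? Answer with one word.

conservative

z(H) = 0.277, z(FA) = -1.392
c = −½·(z(H) + z(FA)) = 0.5575
c > 0 → conservative criterion (biased toward responding “no”).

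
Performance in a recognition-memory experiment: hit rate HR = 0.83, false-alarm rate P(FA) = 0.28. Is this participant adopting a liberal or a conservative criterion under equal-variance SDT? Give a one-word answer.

liberal

z(H) = 0.954, z(FA) = -0.583
c = −½·(z(H) + z(FA)) = -0.1855
c < 0 → liberal criterion (biased toward responding “yes”).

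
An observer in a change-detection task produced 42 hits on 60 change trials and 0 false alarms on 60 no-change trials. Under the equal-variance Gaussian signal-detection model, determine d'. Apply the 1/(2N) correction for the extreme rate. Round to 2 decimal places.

d' = 2.92

The false-alarm rate is 0/60 = 0, so apply the 1/(2N) correction: FA → 1/(2·60) = 0.00833.
z(H) = z(0.70000) = 0.524
z(FA) = z(0.00833) = -2.394
d' = 0.524 − (-2.394) = 2.918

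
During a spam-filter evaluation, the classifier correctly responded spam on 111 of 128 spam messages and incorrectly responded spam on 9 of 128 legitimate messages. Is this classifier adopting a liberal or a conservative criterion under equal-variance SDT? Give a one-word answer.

z(H) = 1.113, z(FA) = -1.473
c = −½·(z(H) + z(FA)) = 0.180
c > 0 → conservative criterion (biased toward responding “no”).

conservative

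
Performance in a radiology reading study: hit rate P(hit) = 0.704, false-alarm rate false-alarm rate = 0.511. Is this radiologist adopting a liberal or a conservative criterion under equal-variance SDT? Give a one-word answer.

liberal

z(H) = 0.536, z(FA) = 0.028
c = −½·(z(H) + z(FA)) = -0.282
c < 0 → liberal criterion (biased toward responding “yes”).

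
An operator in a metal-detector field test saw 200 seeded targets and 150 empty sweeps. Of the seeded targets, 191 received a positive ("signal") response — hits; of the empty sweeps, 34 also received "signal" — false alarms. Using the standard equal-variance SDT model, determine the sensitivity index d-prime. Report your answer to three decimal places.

H = 191/200 = 0.9550
FA = 34/150 = 0.2267
z(0.9550) = 1.6954, z(0.2267) = -0.7498
d' = z(H) − z(FA) = 1.6954 − (-0.7498) = 2.4452

d-prime = 2.445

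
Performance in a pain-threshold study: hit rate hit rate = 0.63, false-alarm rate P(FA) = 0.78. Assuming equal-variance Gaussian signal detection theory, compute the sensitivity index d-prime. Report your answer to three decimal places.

d-prime = -0.440

z(H) = z(0.63) = 0.3319
z(FA) = z(0.78) = 0.7722
d' = z(H) − z(FA) = 0.3319 − 0.7722 = -0.4403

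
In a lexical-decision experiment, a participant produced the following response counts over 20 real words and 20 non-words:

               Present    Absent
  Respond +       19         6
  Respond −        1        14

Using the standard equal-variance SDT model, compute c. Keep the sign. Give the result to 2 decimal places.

H = 19/20 = 0.9500
FA = 6/20 = 0.3000
z(H) = z(0.9500) = 1.645
z(FA) = z(0.3000) = -0.524
c = −½·[z(H) + z(FA)] = −0.5 × (1.645 + (-0.524)) = -0.5605

c = -0.56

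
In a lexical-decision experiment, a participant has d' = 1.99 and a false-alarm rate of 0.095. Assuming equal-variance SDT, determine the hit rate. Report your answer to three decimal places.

z(false-alarm rate) = z(0.095) = -1.3106
z(H) = z(FA) + d' = -1.3106 + 1.99 = 0.6794
hit rate = Φ(0.6794) = 0.7516

hit rate = 0.752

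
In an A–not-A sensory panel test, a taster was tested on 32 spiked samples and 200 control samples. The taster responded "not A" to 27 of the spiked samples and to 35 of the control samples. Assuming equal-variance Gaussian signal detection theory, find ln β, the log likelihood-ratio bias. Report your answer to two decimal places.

H = 27/32 = 0.8438
FA = 35/200 = 0.1750
z(H) = 1.010
z(FA) = -0.935
ln β = −½·[z(H)² − z(FA)²] = −0.5 × (1.020 − 0.874) = -0.073

ln β = -0.07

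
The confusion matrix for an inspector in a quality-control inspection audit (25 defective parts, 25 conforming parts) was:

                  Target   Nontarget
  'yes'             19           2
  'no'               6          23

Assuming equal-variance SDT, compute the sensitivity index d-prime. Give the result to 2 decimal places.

d-prime = 2.11

H = 19/25 = 0.7600
FA = 2/25 = 0.0800
z(H) = z(0.7600) = 0.706
z(FA) = z(0.0800) = -1.405
d' = z(H) − z(FA) = 0.706 − (-1.405) = 2.111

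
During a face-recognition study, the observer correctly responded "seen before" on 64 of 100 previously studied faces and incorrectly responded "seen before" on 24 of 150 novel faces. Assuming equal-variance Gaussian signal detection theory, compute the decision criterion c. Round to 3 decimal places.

c = 0.318

H = 64/100 = 0.6400
FA = 24/150 = 0.1600
Φ⁻¹(0.6400) = 0.3585, Φ⁻¹(0.1600) = -0.9945
c = −½·[z(H) + z(FA)] = −0.5 × (0.3585 + (-0.9945)) = 0.3180
c > 0: the observer has a conservative response bias.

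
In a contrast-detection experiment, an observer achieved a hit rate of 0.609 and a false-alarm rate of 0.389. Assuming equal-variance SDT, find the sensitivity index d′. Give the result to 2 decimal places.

d′ = 0.56

z(H) = z(0.609) = 0.2767
z(FA) = z(0.389) = -0.2819
d' = z(H) − z(FA) = 0.2767 − (-0.2819) = 0.5586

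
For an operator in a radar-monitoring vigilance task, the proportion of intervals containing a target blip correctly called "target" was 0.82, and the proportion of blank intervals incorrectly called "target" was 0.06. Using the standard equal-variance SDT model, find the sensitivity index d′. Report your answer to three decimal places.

d′ = 2.470

z(H) = z(0.82) = 0.9154
z(FA) = z(0.06) = -1.5548
d' = z(H) − z(FA) = 0.9154 − (-1.5548) = 2.4702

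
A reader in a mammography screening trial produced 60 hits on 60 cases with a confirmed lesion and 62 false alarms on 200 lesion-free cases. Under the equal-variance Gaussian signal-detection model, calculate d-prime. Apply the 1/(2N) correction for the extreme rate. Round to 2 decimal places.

The hit rate is 60/60 = 1, so apply the 1/(2N) correction: H → 1 − 1/(2·60) = 0.99167.
z(H) = z(0.99167) = 2.394
z(FA) = z(0.31000) = -0.496
d' = 2.394 − (-0.496) = 2.890

d-prime = 2.89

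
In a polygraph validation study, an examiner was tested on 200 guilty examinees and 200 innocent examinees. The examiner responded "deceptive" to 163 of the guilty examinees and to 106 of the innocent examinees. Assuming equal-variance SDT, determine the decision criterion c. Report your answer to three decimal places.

c = -0.486

H = 163/200 = 0.8150
FA = 106/200 = 0.5300
Φ⁻¹(H) = Φ⁻¹(0.8150) = 0.8965
Φ⁻¹(FA) = Φ⁻¹(0.5300) = 0.0753
c = −½·[z(H) + z(FA)] = −0.5 × (0.8965 + 0.0753) = -0.4859
c < 0: the examiner has a liberal response bias.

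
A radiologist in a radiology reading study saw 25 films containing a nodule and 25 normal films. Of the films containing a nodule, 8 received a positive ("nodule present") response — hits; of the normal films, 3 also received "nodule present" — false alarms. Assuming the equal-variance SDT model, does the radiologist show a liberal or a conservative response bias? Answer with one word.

z(H) = -0.468, z(FA) = -1.175
c = −½·(z(H) + z(FA)) = 0.8215
c > 0 → conservative criterion (biased toward responding “no”).

conservative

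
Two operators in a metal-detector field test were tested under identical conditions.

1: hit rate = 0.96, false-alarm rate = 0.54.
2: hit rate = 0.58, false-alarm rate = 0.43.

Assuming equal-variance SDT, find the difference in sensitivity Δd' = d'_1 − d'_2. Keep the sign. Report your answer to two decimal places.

1: z(0.96) = 1.751, z(0.54) = 0.100, d' = 1.651
2: z(0.58) = 0.202, z(0.43) = -0.176, d' = 0.378
Δd' = d'_1 − d'_2 = 1.651 − 0.378 = 1.273
1 has the higher sensitivity.

Δd' = 1.27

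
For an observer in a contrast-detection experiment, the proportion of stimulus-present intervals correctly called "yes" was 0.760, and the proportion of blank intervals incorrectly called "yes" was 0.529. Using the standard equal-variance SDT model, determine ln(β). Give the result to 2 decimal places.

Φ⁻¹(H) = 0.706
Φ⁻¹(FA) = 0.073
ln β = −½·[z(H)² − z(FA)²] = −0.5 × (0.498 − 0.005) = -0.2465

ln β = -0.25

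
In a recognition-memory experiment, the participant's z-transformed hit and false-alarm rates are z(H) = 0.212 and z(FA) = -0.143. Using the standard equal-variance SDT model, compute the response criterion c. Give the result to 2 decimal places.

c = -0.03

c = −½·[z(H) + z(FA)] = −½·(0.212 + (-0.143)) = -0.0345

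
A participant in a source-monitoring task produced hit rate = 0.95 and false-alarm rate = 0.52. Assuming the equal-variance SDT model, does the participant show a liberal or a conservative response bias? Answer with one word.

liberal

z(H) = 1.645, z(FA) = 0.050
c = −½·(z(H) + z(FA)) = -0.8475
c < 0 → liberal criterion (biased toward responding “yes”).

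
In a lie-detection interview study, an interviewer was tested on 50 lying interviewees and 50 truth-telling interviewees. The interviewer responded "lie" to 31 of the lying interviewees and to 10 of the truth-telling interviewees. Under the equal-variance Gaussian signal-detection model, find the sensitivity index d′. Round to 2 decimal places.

d′ = 1.15

H = 31/50 = 0.6200
FA = 10/50 = 0.2000
Φ⁻¹(H) = 0.305
Φ⁻¹(FA) = -0.842
d' = z(H) − z(FA) = 0.305 − (-0.842) = 1.147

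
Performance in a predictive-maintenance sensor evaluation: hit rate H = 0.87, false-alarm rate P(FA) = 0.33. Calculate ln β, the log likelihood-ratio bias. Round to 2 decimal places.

z(H) = z(0.87) = 1.126
z(FA) = z(0.33) = -0.440
ln β = −½·[z(H)² − z(FA)²] = −0.5 × (1.268 − 0.194) = -0.537

ln β = -0.54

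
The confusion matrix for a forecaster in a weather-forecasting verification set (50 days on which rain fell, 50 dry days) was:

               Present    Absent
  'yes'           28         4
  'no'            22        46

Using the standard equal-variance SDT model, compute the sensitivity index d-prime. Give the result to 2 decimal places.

H = 28/50 = 0.5600
FA = 4/50 = 0.0800
Φ⁻¹(H) = Φ⁻¹(0.5600) = 0.1510
Φ⁻¹(FA) = Φ⁻¹(0.0800) = -1.4051
d' = z(H) − z(FA) = 0.1510 − (-1.4051) = 1.5561

d-prime = 1.56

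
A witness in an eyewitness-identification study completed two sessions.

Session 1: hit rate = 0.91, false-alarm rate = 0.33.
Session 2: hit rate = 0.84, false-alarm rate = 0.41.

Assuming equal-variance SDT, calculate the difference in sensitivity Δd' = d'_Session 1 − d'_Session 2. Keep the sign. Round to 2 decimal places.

Δd' = 0.56

Session 1: z(0.91) = 1.341, z(0.33) = -0.440, d' = 1.781
Session 2: z(0.84) = 0.994, z(0.41) = -0.228, d' = 1.222
Δd' = d'_Session 1 − d'_Session 2 = 1.781 − 1.222 = 0.559
Session 1 has the higher sensitivity.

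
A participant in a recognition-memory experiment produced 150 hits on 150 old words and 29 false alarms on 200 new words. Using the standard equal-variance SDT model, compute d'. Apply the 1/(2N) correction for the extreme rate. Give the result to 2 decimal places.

d' = 3.77

The hit rate is 150/150 = 1, so apply the 1/(2N) correction: H → 1 − 1/(2·150) = 0.99667.
z(H) = z(0.99667) = 2.713
z(FA) = z(0.14500) = -1.058
d' = 2.713 − (-1.058) = 3.771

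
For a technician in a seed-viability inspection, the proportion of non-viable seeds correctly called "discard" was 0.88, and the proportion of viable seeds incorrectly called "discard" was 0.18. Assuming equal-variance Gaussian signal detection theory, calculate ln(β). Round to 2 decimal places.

ln β = -0.27

z(0.88) = 1.175, z(0.18) = -0.915
ln β = −½·[z(H)² − z(FA)²] = −0.5 × (1.381 − 0.837) = -0.272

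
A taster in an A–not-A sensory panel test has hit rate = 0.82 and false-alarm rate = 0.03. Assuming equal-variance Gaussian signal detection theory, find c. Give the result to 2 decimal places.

Φ⁻¹(0.82) = 0.9154, Φ⁻¹(0.03) = -1.8808
c = −½·[z(H) + z(FA)] = −0.5 × (0.9154 + (-1.8808)) = 0.4827

c = 0.48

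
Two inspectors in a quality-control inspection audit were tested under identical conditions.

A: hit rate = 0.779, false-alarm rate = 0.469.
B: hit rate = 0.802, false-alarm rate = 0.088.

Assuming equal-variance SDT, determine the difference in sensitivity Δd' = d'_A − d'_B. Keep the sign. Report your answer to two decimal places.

A: z(0.779) = 0.769, z(0.469) = -0.078, d' = 0.847
B: z(0.802) = 0.849, z(0.088) = -1.353, d' = 2.202
Δd' = d'_A − d'_B = 0.847 − 2.202 = -1.355
B has the higher sensitivity.

Δd' = -1.36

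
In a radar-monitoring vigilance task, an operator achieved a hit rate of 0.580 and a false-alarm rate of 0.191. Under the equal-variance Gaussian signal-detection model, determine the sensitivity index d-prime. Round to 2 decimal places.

d-prime = 1.08

Φ⁻¹(0.580) = 0.202, Φ⁻¹(0.191) = -0.874
d' = z(H) − z(FA) = 0.202 − (-0.874) = 1.076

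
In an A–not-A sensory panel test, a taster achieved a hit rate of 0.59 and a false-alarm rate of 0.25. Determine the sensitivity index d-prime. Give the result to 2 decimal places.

z(H) = z(0.59) = 0.2275
z(FA) = z(0.25) = -0.6745
d' = z(H) − z(FA) = 0.2275 − (-0.6745) = 0.9020

d-prime = 0.90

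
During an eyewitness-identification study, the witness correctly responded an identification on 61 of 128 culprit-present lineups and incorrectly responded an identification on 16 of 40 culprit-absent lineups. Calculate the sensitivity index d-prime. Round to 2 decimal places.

H = 61/128 = 0.4766
FA = 16/40 = 0.4000
z(H) = -0.0587
z(FA) = -0.2533
d' = z(H) − z(FA) = -0.0587 − (-0.2533) = 0.1946

d-prime = 0.19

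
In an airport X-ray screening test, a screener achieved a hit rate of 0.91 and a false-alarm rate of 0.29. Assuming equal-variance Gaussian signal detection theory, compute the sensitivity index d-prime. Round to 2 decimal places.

z(H) = z(0.91) = 1.3408
z(FA) = z(0.29) = -0.5534
d' = z(H) − z(FA) = 1.3408 − (-0.5534) = 1.8942

d-prime = 1.89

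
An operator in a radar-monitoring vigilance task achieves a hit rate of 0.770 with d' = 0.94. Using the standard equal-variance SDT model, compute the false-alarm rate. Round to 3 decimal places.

false-alarm rate = 0.420

z(hit rate) = z(0.770) = 0.7388
z(FA) = z(H) − d' = 0.7388 − 0.94 = -0.2012
false-alarm rate = Φ(-0.2012) = 0.4203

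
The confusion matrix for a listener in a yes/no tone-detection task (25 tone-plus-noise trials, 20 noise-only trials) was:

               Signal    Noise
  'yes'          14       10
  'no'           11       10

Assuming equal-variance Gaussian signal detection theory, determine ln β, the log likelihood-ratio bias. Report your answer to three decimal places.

ln β = -0.011

H = 14/25 = 0.5600
FA = 10/20 = 0.5000
z(H) = z(0.5600) = 0.1510
z(FA) = z(0.5000) = 0.0000
ln β = −½·[z(H)² − z(FA)²] = −0.5 × (0.0228 − 0.0000) = -0.0114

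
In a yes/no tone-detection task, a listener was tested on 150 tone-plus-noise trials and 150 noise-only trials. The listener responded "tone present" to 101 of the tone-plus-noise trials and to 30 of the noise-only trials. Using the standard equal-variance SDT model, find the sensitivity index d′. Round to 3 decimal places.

H = 101/150 = 0.6733
FA = 30/150 = 0.2000
z(H) = z(0.6733) = 0.4490
z(FA) = z(0.2000) = -0.8416
d' = z(H) − z(FA) = 0.4490 − (-0.8416) = 1.2906

d′ = 1.291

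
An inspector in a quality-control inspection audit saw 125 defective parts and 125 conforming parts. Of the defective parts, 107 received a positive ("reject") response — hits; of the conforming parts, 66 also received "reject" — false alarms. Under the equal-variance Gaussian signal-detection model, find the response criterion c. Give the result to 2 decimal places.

H = 107/125 = 0.8560
FA = 66/125 = 0.5280
z(H) = z(0.8560) = 1.0625
z(FA) = z(0.5280) = 0.0702
c = −½·[z(H) + z(FA)] = −0.5 × (1.0625 + 0.0702) = -0.56635
c < 0: the inspector has a liberal response bias.

c = -0.57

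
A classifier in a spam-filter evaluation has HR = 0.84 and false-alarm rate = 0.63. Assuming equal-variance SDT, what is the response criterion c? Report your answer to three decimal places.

c = -0.663

z(H) = z(0.84) = 0.9945
z(FA) = z(0.63) = 0.3319
c = −½·[z(H) + z(FA)] = −0.5 × (0.9945 + 0.3319) = -0.6632
c < 0: the classifier has a liberal response bias.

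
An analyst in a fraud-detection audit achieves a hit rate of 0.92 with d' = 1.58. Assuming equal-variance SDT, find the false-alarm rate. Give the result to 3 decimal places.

false-alarm rate = 0.431

z(hit rate) = z(0.92) = 1.4051
z(FA) = z(H) − d' = 1.4051 − 1.58 = -0.1749
false-alarm rate = Φ(-0.1749) = 0.4306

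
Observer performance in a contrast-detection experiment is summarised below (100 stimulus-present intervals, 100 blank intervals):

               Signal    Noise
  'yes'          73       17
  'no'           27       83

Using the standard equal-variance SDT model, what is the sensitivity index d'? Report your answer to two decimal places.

d' = 1.57

H = 73/100 = 0.7300
FA = 17/100 = 0.1700
z(0.7300) = 0.6128, z(0.1700) = -0.9542
d' = z(H) − z(FA) = 0.6128 − (-0.9542) = 1.5670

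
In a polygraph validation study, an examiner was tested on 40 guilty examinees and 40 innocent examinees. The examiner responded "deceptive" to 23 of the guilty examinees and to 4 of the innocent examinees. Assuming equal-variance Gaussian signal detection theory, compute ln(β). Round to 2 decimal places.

H = 23/40 = 0.5750
FA = 4/40 = 0.1000
z(H) = z(0.5750) = 0.189
z(FA) = z(0.1000) = -1.282
ln β = −½·[z(H)² − z(FA)²] = −0.5 × (0.036 − 1.644) = 0.804

ln β = 0.80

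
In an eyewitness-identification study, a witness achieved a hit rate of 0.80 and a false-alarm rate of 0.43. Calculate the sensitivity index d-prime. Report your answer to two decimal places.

Φ⁻¹(H) = 0.842
Φ⁻¹(FA) = -0.176
d' = z(H) − z(FA) = 0.842 − (-0.176) = 1.018

d-prime = 1.02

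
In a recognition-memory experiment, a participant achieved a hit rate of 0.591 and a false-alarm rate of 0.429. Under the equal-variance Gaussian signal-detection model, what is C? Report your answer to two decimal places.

z(H) = z(0.591) = 0.230
z(FA) = z(0.429) = -0.179
c = −½·[z(H) + z(FA)] = −0.5 × (0.230 + (-0.179)) = -0.0255
c < 0: the participant has a liberal response bias.

C = -0.03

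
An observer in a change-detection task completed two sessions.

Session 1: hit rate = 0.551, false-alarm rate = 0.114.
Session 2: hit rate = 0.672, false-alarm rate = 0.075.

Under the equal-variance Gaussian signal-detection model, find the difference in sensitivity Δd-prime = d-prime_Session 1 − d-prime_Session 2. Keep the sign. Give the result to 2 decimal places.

Session 1: z(0.551) = 0.128, z(0.114) = -1.206, d' = 1.334
Session 2: z(0.672) = 0.445, z(0.075) = -1.440, d' = 1.885
Δd' = d'_Session 1 − d'_Session 2 = 1.334 − 1.885 = -0.551
Session 2 has the higher sensitivity.

Δd-prime = -0.55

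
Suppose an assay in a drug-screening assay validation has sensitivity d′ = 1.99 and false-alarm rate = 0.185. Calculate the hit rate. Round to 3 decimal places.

z(false-alarm rate) = z(0.185) = -0.8965
z(H) = z(FA) + d' = -0.8965 + 1.99 = 1.0935
hit rate = Φ(1.0935) = 0.8629

hit rate = 0.863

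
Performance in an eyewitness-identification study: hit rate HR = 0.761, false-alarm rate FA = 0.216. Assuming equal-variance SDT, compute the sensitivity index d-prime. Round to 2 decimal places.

d-prime = 1.50

Φ⁻¹(H) = 0.7095
Φ⁻¹(FA) = -0.7858
d' = z(H) − z(FA) = 0.7095 − (-0.7858) = 1.4953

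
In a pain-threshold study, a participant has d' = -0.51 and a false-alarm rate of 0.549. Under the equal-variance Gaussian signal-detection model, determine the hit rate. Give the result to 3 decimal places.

z(false-alarm rate) = z(0.549) = 0.1231
z(H) = z(FA) + d' = 0.1231 + (-0.51) = -0.3869
hit rate = Φ(-0.3869) = 0.3494

hit rate = 0.349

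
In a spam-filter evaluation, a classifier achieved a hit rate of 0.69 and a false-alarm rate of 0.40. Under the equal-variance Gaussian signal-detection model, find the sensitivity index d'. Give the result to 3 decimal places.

z(H) = 0.4959
z(FA) = -0.2533
d' = z(H) − z(FA) = 0.4959 − (-0.2533) = 0.7492

d' = 0.749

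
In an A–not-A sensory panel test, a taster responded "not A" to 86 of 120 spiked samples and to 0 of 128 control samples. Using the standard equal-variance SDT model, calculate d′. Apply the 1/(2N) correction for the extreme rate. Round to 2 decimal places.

The false-alarm rate is 0/128 = 0, so apply the 1/(2N) correction: FA → 1/(2·128) = 0.00391.
z(H) = z(0.71667) = 0.573
z(FA) = z(0.00391) = -2.660
d' = 0.573 − (-2.660) = 3.233

d′ = 3.23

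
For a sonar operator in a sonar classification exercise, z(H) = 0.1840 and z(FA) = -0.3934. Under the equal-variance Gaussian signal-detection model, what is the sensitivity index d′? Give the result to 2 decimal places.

d' = z(H) − z(FA) = 0.1840 − (-0.3934) = 0.5774

d′ = 0.58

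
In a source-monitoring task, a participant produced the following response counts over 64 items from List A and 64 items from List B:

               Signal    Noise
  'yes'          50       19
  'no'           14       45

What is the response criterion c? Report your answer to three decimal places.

H = 50/64 = 0.7812
FA = 19/64 = 0.2969
z(H) = 0.7763
z(FA) = -0.5333
c = −½·[z(H) + z(FA)] = −0.5 × (0.7763 + (-0.5333)) = -0.1215

c = -0.122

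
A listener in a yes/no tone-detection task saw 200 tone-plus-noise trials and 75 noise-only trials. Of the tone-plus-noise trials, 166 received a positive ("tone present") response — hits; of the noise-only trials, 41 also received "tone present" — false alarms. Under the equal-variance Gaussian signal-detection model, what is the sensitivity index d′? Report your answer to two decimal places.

d′ = 0.84

H = 166/200 = 0.8300
FA = 41/75 = 0.5467
z(H) = 0.954
z(FA) = 0.117
d' = z(H) − z(FA) = 0.954 − 0.117 = 0.837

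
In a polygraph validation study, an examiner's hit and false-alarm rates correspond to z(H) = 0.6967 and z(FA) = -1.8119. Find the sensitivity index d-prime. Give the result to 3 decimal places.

d' = z(H) − z(FA) = 0.6967 − (-1.8119) = 2.5086

d-prime = 2.509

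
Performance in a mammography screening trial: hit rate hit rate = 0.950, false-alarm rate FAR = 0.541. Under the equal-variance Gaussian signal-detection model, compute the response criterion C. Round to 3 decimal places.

C = -0.874

z(H) = 1.6449
z(FA) = 0.1030
c = −½·[z(H) + z(FA)] = −0.5 × (1.6449 + 0.1030) = -0.87395
c < 0: the reader has a liberal response bias.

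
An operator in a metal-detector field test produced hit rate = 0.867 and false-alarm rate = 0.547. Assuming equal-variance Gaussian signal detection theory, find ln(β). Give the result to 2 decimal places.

ln β = -0.61

z(H) = z(0.867) = 1.112
z(FA) = z(0.547) = 0.118
ln β = −½·[z(H)² − z(FA)²] = −0.5 × (1.237 − 0.014) = -0.6115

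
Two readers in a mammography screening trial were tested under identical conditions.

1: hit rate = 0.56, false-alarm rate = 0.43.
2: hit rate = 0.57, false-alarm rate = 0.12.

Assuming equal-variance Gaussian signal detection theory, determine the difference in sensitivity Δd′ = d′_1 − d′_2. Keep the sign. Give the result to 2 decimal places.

1: z(0.56) = 0.151, z(0.43) = -0.176, d' = 0.327
2: z(0.57) = 0.176, z(0.12) = -1.175, d' = 1.351
Δd' = d'_1 − d'_2 = 0.327 − 1.351 = -1.024
2 has the higher sensitivity.

Δd′ = -1.02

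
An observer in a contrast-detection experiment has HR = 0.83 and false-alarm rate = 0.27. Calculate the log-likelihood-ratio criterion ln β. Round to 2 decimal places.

ln β = -0.27

z(H) = 0.954
z(FA) = -0.613
ln β = −½·[z(H)² − z(FA)²] = −0.5 × (0.910 − 0.376) = -0.267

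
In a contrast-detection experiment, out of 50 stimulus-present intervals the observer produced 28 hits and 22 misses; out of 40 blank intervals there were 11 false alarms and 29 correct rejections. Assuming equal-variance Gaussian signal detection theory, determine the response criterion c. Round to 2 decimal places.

H = 28/50 = 0.5600
FA = 11/40 = 0.2750
Φ⁻¹(H) = Φ⁻¹(0.5600) = 0.151
Φ⁻¹(FA) = Φ⁻¹(0.2750) = -0.598
c = −½·[z(H) + z(FA)] = −0.5 × (0.151 + (-0.598)) = 0.2235

c = 0.22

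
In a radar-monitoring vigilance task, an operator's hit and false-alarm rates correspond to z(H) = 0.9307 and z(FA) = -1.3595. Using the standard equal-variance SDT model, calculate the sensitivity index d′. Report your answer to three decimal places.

d' = z(H) − z(FA) = 0.9307 − (-1.3595) = 2.2902

d′ = 2.290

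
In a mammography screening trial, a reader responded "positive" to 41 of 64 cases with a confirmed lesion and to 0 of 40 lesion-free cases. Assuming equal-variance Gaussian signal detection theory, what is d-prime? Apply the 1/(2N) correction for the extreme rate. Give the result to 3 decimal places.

The false-alarm rate is 0/40 = 0, so apply the 1/(2N) correction: FA → 1/(2·40) = 0.01250.
z(H) = z(0.64062) = 0.3601
z(FA) = z(0.01250) = -2.2414
d' = 0.3601 − (-2.2414) = 2.6015

d-prime = 2.602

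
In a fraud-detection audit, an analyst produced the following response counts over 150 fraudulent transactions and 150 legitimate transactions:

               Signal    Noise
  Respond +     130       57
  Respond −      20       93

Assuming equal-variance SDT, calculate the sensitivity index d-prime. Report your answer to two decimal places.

d-prime = 1.42

H = 130/150 = 0.8667
FA = 57/150 = 0.3800
z(H) = z(0.8667) = 1.1109
z(FA) = z(0.3800) = -0.3055
d' = z(H) − z(FA) = 1.1109 − (-0.3055) = 1.4164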